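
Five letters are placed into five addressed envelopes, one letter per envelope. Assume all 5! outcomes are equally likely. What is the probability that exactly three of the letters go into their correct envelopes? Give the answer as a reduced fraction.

1/12

Favorable outcomes: C(5,3)·!2 = 10·1 = 10.
Total outcomes: 5! = 120.
Probability = 10/120 = 1/12.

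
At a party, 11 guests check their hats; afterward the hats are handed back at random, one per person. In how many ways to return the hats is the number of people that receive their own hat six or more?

23684

# with exactly i fixed is C(11,i)·!(11-i); sum over i=6..11:
  i=6: C(11,6)·!5 = 462·44 = 20328
  i=7: C(11,7)·!4 = 330·9 = 2970
  i=8: C(11,8)·!3 = 165·2 = 330
  i=9: C(11,9)·!2 = 55·1 = 55
  i=10: C(11,10)·!1 = 11·0 = 0
  i=11: C(11,11)·!0 = 1·1 = 1
Total = 23684.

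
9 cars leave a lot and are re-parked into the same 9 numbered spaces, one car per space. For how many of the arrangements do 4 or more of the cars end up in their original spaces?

6883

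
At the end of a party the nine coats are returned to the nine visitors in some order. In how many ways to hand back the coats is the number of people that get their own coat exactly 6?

168

Pick the 6 fixed positions: C(9,6) = 84 ways.
The other 3 form a derangement: !3 = 2.
Total: 84 × 2 = 168.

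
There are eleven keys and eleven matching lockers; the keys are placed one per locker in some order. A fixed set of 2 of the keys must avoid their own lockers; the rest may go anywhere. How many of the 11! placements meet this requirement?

Inclusion-exclusion on the 2 forbidden self-matches:
Σ_{j=0}^{2} (-1)^j C(2,j)(11-j)!
= C(2,0)·11! - C(2,1)·10! + C(2,2)·9!
= 39916800 - 7257600 + 362880
= 33022080

33022080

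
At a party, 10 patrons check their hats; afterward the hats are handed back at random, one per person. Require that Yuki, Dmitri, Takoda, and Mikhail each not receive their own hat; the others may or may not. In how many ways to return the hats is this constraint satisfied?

Inclusion-exclusion on the 4 forbidden self-matches:
Σ_{j=0}^{4} (-1)^j C(4,j)(10-j)!
= C(4,0)·10! - C(4,1)·9! + C(4,2)·8! - C(4,3)·7! + C(4,4)·6!
= 3628800 - 1451520 + 241920 - 20160 + 720
= 2399760

2399760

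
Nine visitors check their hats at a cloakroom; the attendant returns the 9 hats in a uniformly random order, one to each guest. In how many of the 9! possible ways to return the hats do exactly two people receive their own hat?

Pick the 2 fixed positions: C(9,2) = 36 ways.
The remaining 7 must be deranged: !7 = 1854.
Total: 36 × 1854 = 66744.

66744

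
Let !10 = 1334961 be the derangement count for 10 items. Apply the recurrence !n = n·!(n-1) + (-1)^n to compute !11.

14684570

!11 = 11·1334961 - 1 = 14684570.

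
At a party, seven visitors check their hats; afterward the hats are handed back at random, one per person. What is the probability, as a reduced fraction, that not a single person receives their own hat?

Favorable outcomes: !7 = 1854.
Total outcomes: 7! = 5040.
Probability = 1854/5040 = 103/280.

103/280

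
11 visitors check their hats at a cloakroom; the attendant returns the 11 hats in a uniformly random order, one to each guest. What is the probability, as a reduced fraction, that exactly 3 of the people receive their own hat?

Favorable outcomes: C(11,3)·!8 = 165·14833 = 2447445.
Total outcomes: 11! = 39916800.
Probability = 2447445/39916800 = 2119/34560.

2119/34560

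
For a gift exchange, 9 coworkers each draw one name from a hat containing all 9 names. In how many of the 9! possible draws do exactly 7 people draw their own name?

Pick the 7 fixed positions: C(9,7) = 36 ways.
The other 2 form a derangement: !2 = 1.
Total: 36 × 1 = 36.

36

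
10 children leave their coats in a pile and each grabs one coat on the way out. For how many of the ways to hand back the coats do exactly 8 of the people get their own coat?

Choose which 8 of the 10 are fixed: C(10,8) = 45.
The remaining 2 must be deranged: !2 = 1.
Total: 45 × 1 = 45.

45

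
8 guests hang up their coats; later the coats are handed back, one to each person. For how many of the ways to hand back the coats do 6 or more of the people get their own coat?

Sum C(8,i)·!(8-i) for i = 6..8:
  i=6: C(8,6)·!2 = 28·1 = 28
  i=7: C(8,7)·!1 = 8·0 = 0
  i=8: C(8,8)·!0 = 1·1 = 1
Total = 29.

29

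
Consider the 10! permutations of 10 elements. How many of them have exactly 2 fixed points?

Choose which 2 of the 10 are fixed: C(10,2) = 45.
The remaining 8 must be deranged: !8 = 14833.
Total: 45 × 14833 = 667485.

667485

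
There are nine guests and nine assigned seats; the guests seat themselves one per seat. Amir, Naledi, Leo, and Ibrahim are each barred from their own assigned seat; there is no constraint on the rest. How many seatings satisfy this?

Inclusion-exclusion on the 4 forbidden self-matches:
Σ_{j=0}^{4} (-1)^j C(4,j)(9-j)!
= C(4,0)·9! - C(4,1)·8! + C(4,2)·7! - C(4,3)·6! + C(4,4)·5!
= 362880 - 161280 + 30240 - 2880 + 120
= 229080

229080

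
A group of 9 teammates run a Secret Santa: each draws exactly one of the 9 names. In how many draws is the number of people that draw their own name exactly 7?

Pick the 7 fixed positions: C(9,7) = 36 ways.
The remaining 2 must be deranged: !2 = 1.
Total: 36 × 1 = 36.

36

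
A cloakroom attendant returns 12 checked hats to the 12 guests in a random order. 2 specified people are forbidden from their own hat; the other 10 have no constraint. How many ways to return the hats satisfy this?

Inclusion-exclusion on the 2 forbidden self-matches:
Σ_{j=0}^{2} (-1)^j C(2,j)(12-j)!
= C(2,0)·12! - C(2,1)·11! + C(2,2)·10!
= 479001600 - 79833600 + 3628800
= 402796800

402796800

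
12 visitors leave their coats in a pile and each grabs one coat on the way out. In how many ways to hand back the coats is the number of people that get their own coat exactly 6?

Pick the 6 fixed positions: C(12,6) = 924 ways.
The other 6 form a derangement: !6 = 265.
Total: 924 × 265 = 244860.

244860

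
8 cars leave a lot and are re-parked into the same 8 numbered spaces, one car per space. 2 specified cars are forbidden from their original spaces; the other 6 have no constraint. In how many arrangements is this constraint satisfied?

30960

Let A_j be the event that the j-th constrained one is fixed. By inclusion-exclusion over the 2 events:
Σ_{j=0}^{2} (-1)^j C(2,j)(8-j)!
= C(2,0)·8! - C(2,1)·7! + C(2,2)·6!
= 40320 - 10080 + 720
= 30960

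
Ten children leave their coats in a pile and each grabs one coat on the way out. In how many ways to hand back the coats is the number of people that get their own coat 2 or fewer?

3337406

Sum C(10,i)·!(10-i) for i = 0..2:
  i=0: C(10,0)·!10 = 1·1334961 = 1334961
  i=1: C(10,1)·!9 = 10·133496 = 1334960
  i=2: C(10,2)·!8 = 45·14833 = 667485
Total = 3337406.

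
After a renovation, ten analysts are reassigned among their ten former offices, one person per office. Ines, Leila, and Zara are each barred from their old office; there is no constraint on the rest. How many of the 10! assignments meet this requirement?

2656080

Let A_j be the event that the j-th constrained one is fixed. By inclusion-exclusion over the 3 events:
Σ_{j=0}^{3} (-1)^j C(3,j)(10-j)!
= C(3,0)·10! - C(3,1)·9! + C(3,2)·8! - C(3,3)·7!
= 3628800 - 1088640 + 120960 - 5040
= 2656080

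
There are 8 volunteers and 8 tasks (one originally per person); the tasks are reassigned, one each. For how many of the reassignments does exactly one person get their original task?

14832

Choose which one of the 8 is fixed: C(8,1) = 8.
The remaining 7 must be deranged: !7 = 1854.
Total: 8 × 1854 = 14832.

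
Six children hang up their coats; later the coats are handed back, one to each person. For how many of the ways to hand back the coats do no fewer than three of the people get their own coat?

56

# with exactly i fixed is C(6,i)·!(6-i); sum over i=3..6:
  i=3: C(6,3)·!3 = 20·2 = 40
  i=4: C(6,4)·!2 = 15·1 = 15
  i=5: C(6,5)·!1 = 6·0 = 0
  i=6: C(6,6)·!0 = 1·1 = 1
Total = 56.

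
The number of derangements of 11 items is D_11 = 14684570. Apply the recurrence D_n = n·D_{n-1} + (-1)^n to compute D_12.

176214841

D_12 = 12·14684570 + 1 = 176214841.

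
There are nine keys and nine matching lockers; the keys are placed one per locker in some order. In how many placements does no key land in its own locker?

133496

The subfactorial !9 = [9!/e] (nearest integer).
9! = 362880, and 362880/e ≈ 133496.09, so !9 = 133496.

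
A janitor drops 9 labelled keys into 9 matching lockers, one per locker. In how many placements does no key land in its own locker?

133496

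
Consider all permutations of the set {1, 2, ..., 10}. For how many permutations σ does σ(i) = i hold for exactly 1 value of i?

Choose which one of the 10 is fixed: C(10,1) = 10.
The other 9 form a derangement: !9 = 133496.
Total: 10 × 133496 = 1334960.

1334960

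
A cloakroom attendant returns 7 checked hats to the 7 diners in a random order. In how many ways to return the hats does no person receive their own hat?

The subfactorial !7 = [7!/e] (nearest integer).
7! = 5040, and 5040/e ≈ 1854.11, so !7 = 1854.

1854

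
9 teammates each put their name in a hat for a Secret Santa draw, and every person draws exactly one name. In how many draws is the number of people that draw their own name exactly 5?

1134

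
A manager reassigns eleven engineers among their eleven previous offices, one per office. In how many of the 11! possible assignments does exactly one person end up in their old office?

14684571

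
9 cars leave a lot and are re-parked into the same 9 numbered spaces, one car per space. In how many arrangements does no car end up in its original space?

133496

!9 = 9! · Σ_{k=0}^{9} (-1)^k/k!
= 9! - 9!/1! + 9!/2! - 9!/3! + 9!/4! - 9!/5! + 9!/6! - 9!/7! + 9!/8! - 9!/9!
= 362880 - 362880 + 181440 - 60480 + 15120 - 3024 + 504 - 72 + 9 - 1
= 133496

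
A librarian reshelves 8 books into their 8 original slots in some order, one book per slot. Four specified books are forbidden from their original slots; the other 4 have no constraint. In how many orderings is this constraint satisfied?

24024

Let A_j be the event that the j-th constrained one is fixed. By inclusion-exclusion over the 4 events:
Σ_{j=0}^{4} (-1)^j C(4,j)(8-j)!
= C(4,0)·8! - C(4,1)·7! + C(4,2)·6! - C(4,3)·5! + C(4,4)·4!
= 40320 - 20160 + 4320 - 480 + 24
= 24024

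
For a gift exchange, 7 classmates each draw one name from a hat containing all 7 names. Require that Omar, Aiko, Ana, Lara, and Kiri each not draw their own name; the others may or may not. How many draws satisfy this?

2428

Let A_j be the event that the j-th constrained one is fixed. By inclusion-exclusion over the 5 events:
Σ_{j=0}^{5} (-1)^j C(5,j)(7-j)!
= C(5,0)·7! - C(5,1)·6! + C(5,2)·5! - C(5,3)·4! + C(5,4)·3! - C(5,5)·2!
= 5040 - 3600 + 1200 - 240 + 30 - 2
= 2428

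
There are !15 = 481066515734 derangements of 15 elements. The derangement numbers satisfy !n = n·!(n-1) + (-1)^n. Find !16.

!16 = 16·481066515734 + 1 = 7697064251745.

7697064251745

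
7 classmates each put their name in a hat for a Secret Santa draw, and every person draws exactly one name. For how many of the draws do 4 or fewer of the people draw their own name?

5018

Sum C(7,i)·!(7-i) for i = 0..4:
  i=0: C(7,0)·!7 = 1·1854 = 1854
  i=1: C(7,1)·!6 = 7·265 = 1855
  i=2: C(7,2)·!5 = 21·44 = 924
  i=3: C(7,3)·!4 = 35·9 = 315
  i=4: C(7,4)·!3 = 35·2 = 70
Total = 5018.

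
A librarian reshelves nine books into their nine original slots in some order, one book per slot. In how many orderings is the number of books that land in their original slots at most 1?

# with exactly i fixed is C(9,i)·!(9-i); sum over i=0..1:
  i=0: C(9,0)·!9 = 1·133496 = 133496
  i=1: C(9,1)·!8 = 9·14833 = 133497
Total = 266993.

266993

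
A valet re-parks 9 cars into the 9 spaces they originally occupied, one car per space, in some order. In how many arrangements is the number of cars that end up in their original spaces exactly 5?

1134

Choose which 5 of the 9 are fixed: C(9,5) = 126.
The other 4 form a derangement: !4 = 9.
Total: 126 × 9 = 1134.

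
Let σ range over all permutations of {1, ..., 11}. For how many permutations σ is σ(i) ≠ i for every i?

14684570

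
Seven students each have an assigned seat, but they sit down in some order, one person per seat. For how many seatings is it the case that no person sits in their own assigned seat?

!7 = 7! · Σ_{k=0}^{7} (-1)^k/k!
= 7! - 7!/1! + 7!/2! - 7!/3! + 7!/4! - 7!/5! + 7!/6! - 7!/7!
= 5040 - 5040 + 2520 - 840 + 210 - 42 + 7 - 1
= 1854

1854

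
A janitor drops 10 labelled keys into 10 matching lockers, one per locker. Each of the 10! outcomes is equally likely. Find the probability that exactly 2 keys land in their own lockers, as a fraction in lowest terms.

2119/11520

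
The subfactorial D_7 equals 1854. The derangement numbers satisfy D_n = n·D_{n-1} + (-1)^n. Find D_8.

D_8 = 8·1854 + 1 = 14833.

14833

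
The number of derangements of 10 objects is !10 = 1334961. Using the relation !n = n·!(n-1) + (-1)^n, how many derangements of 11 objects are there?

!11 = 11·1334961 - 1 = 14684570.

14684570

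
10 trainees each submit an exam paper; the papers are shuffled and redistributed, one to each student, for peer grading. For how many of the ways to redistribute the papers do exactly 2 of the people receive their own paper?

Choose which 2 of the 10 are fixed: C(10,2) = 45.
The other 8 form a derangement: !8 = 14833.
Total: 45 × 14833 = 667485.

667485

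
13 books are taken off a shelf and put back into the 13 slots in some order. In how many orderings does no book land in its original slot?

The number of derangements of 13 is !13 = Σ_{k=0}^{13} (-1)^k·13!/k!
= 13! - 13!/1! + 13!/2! - 13!/3! + 13!/4! - 13!/5! + 13!/6! - 13!/7! + 13!/8! - 13!/9! + 13!/10! - 13!/11! + 13!/12! - 13!/13!
= 6227020800 - 6227020800 + 3113510400 - 1037836800 + 259459200 - 51891840 + 8648640 - 1235520 + 154440 - 17160 + 1716 - 156 + 13 - 1
= 2290792932

2290792932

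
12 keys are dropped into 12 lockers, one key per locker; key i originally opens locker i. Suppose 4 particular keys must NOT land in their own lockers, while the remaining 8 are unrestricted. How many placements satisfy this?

339696000

Inclusion-exclusion on the 4 forbidden self-matches:
Σ_{j=0}^{4} (-1)^j C(4,j)(12-j)!
= C(4,0)·12! - C(4,1)·11! + C(4,2)·10! - C(4,3)·9! + C(4,4)·8!
= 479001600 - 159667200 + 21772800 - 1451520 + 40320
= 339696000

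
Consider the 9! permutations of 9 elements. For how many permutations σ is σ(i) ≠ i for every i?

133496

!9 = 9! · Σ_{k=0}^{9} (-1)^k/k!
= 9! - 9!/1! + 9!/2! - 9!/3! + 9!/4! - 9!/5! + 9!/6! - 9!/7! + 9!/8! - 9!/9!
= 362880 - 362880 + 181440 - 60480 + 15120 - 3024 + 504 - 72 + 9 - 1
= 133496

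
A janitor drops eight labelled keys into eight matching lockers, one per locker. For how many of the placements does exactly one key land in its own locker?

14832

Choose which one of the 8 is fixed: C(8,1) = 8.
The remaining 7 must be deranged: !7 = 1854.
Total: 8 × 1854 = 14832.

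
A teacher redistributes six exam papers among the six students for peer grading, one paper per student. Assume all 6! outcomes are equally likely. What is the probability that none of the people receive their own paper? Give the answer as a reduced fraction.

Favorable outcomes: !6 = 265.
Total outcomes: 6! = 720.
Probability = 265/720 = 53/144.

53/144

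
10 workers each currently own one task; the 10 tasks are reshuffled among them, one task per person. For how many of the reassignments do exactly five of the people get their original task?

11088

Choose which 5 of the 10 are fixed: C(10,5) = 252.
The remaining 5 must be deranged: !5 = 44.
Total: 252 × 44 = 11088.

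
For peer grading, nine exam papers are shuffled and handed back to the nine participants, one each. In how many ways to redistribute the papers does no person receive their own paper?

133496

Recurrence: !9 = 8·(!8 + !7).
!9 = 8·(14833 + 1854) = 8·16687 = 133496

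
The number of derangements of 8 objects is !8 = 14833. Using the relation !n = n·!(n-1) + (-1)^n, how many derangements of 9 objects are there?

133496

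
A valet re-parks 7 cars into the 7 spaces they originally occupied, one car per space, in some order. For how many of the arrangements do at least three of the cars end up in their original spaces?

Sum C(7,i)·!(7-i) for i = 3..7:
  i=3: C(7,3)·!4 = 35·9 = 315
  i=4: C(7,4)·!3 = 35·2 = 70
  i=5: C(7,5)·!2 = 21·1 = 21
  i=6: C(7,6)·!1 = 7·0 = 0
  i=7: C(7,7)·!0 = 1·1 = 1
Total = 407.

407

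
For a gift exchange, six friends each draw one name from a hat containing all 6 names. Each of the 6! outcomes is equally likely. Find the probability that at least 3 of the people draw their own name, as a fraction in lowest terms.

Favorable outcomes: Σ_{i≥3} C(6,i)·!(6-i) = 20·2 + 15·1 + 6·0 + 1·1 = 56.
Total outcomes: 6! = 720.
Probability = 56/720 = 7/90.

7/90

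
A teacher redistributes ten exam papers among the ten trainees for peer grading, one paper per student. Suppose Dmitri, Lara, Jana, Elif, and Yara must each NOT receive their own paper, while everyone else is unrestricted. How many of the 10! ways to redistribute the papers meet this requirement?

2170680

Let A_j be the event that the j-th constrained one is fixed. By inclusion-exclusion over the 5 events:
Σ_{j=0}^{5} (-1)^j C(5,j)(10-j)!
= C(5,0)·10! - C(5,1)·9! + C(5,2)·8! - C(5,3)·7! + C(5,4)·6! - C(5,5)·5!
= 3628800 - 1814400 + 403200 - 50400 + 3600 - 120
= 2170680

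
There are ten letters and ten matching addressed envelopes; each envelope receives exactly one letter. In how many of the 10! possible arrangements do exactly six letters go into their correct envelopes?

1890

Pick the 6 fixed positions: C(10,6) = 210 ways.
The other 4 form a derangement: !4 = 9.
Total: 210 × 9 = 1890.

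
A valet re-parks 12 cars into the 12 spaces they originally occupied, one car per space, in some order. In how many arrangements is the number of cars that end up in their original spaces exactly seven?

34848

Pick the 7 fixed positions: C(12,7) = 792 ways.
The remaining 5 must be deranged: !5 = 44.
Total: 792 × 44 = 34848.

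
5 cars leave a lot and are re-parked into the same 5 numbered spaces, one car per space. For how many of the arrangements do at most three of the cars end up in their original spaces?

119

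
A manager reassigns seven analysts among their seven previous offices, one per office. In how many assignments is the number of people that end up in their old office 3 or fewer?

4948

# with exactly i fixed is C(7,i)·!(7-i); sum over i=0..3:
  i=0: C(7,0)·!7 = 1·1854 = 1854
  i=1: C(7,1)·!6 = 7·265 = 1855
  i=2: C(7,2)·!5 = 21·44 = 924
  i=3: C(7,3)·!4 = 35·9 = 315
Total = 4948.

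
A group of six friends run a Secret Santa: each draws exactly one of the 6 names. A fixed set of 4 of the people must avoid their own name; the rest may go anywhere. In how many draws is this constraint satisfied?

362

Let A_j be the event that the j-th constrained one is fixed. By inclusion-exclusion over the 4 events:
Σ_{j=0}^{4} (-1)^j C(4,j)(6-j)!
= C(4,0)·6! - C(4,1)·5! + C(4,2)·4! - C(4,3)·3! + C(4,4)·2!
= 720 - 480 + 144 - 24 + 2
= 362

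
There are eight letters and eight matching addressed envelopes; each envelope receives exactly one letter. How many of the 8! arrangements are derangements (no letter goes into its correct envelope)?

14833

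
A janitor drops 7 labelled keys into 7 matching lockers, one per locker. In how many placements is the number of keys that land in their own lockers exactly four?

70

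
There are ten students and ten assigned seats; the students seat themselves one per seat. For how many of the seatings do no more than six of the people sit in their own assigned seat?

Sum C(10,i)·!(10-i) for i = 0..6:
  i=0: C(10,0)·!10 = 1·1334961 = 1334961
  i=1: C(10,1)·!9 = 10·133496 = 1334960
  i=2: C(10,2)·!8 = 45·14833 = 667485
  i=3: C(10,3)·!7 = 120·1854 = 222480
  i=4: C(10,4)·!6 = 210·265 = 55650
  i=5: C(10,5)·!5 = 252·44 = 11088
  i=6: C(10,6)·!4 = 210·9 = 1890
Total = 3628514.

3628514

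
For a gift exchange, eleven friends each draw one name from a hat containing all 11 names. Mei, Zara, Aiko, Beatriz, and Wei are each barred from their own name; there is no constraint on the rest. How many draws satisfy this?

25022880

Let A_j be the event that the j-th constrained one is fixed. By inclusion-exclusion over the 5 events:
Σ_{j=0}^{5} (-1)^j C(5,j)(11-j)!
= C(5,0)·11! - C(5,1)·10! + C(5,2)·9! - C(5,3)·8! + C(5,4)·7! - C(5,5)·6!
= 39916800 - 18144000 + 3628800 - 403200 + 25200 - 720
= 25022880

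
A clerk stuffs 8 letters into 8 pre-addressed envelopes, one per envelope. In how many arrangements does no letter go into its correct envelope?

Recurrence: !8 = 7·(!7 + !6).
!8 = 7·(1854 + 265) = 7·2119 = 14833

14833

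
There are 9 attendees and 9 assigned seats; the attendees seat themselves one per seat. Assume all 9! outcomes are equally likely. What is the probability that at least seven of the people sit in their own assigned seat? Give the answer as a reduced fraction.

37/362880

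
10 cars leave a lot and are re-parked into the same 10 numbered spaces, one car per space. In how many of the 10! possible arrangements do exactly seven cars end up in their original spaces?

240

Choose which 7 of the 10 are fixed: C(10,7) = 120.
The other 3 form a derangement: !3 = 2.
Total: 120 × 2 = 240.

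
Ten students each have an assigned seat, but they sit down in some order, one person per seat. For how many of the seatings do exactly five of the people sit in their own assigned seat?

11088

Pick the 5 fixed positions: C(10,5) = 252 ways.
The other 5 form a derangement: !5 = 44.
Total: 252 × 44 = 11088.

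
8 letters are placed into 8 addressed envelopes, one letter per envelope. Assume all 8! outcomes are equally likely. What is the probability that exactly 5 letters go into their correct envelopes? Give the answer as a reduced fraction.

1/360

Favorable outcomes: C(8,5)·!3 = 56·2 = 112.
Total outcomes: 8! = 40320.
Probability = 112/40320 = 1/360.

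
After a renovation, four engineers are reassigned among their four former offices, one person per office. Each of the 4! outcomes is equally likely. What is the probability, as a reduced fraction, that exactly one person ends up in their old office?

Favorable outcomes: C(4,1)·!3 = 4·2 = 8.
Total outcomes: 4! = 24.
Probability = 8/24 = 1/3.

1/3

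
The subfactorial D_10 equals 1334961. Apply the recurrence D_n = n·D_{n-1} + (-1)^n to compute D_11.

14684570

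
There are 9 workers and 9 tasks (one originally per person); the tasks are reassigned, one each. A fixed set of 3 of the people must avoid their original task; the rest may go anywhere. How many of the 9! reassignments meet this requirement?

Let A_j be the event that the j-th constrained one is fixed. By inclusion-exclusion over the 3 events:
Σ_{j=0}^{3} (-1)^j C(3,j)(9-j)!
= C(3,0)·9! - C(3,1)·8! + C(3,2)·7! - C(3,3)·6!
= 362880 - 120960 + 15120 - 720
= 256320

256320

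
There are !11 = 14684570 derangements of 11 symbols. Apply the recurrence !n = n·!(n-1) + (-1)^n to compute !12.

!12 = 12·14684570 + 1 = 176214841.

176214841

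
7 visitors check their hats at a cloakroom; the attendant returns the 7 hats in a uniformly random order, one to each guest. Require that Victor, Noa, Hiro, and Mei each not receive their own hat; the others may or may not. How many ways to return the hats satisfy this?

Let A_j be the event that the j-th constrained one is fixed. By inclusion-exclusion over the 4 events:
Σ_{j=0}^{4} (-1)^j C(4,j)(7-j)!
= C(4,0)·7! - C(4,1)·6! + C(4,2)·5! - C(4,3)·4! + C(4,4)·3!
= 5040 - 2880 + 720 - 96 + 6
= 2790

2790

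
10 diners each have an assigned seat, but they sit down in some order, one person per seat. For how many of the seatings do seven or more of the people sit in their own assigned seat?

286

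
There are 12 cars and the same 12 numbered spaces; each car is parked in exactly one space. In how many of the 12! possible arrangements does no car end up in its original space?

176214841

The subfactorial !12 = [12!/e] (nearest integer).
12! = 479001600, and 479001600/e ≈ 176214840.93, so !12 = 176214841.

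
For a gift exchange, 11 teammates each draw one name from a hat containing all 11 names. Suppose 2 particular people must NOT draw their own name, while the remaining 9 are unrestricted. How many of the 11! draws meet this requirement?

Inclusion-exclusion on the 2 forbidden self-matches:
Σ_{j=0}^{2} (-1)^j C(2,j)(11-j)!
= C(2,0)·11! - C(2,1)·10! + C(2,2)·9!
= 39916800 - 7257600 + 362880
= 33022080

33022080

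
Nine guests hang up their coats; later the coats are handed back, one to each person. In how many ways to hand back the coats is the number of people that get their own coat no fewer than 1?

229384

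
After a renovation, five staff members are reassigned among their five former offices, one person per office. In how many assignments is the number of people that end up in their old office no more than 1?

89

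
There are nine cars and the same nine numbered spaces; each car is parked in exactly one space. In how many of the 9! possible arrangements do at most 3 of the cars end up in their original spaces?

355997

Sum C(9,i)·!(9-i) for i = 0..3:
  i=0: C(9,0)·!9 = 1·133496 = 133496
  i=1: C(9,1)·!8 = 9·14833 = 133497
  i=2: C(9,2)·!7 = 36·1854 = 66744
  i=3: C(9,3)·!6 = 84·265 = 22260
Total = 355997.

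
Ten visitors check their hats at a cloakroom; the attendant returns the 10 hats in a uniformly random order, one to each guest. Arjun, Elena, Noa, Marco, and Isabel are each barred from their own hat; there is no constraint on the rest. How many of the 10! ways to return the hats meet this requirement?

Let A_j be the event that the j-th constrained one is fixed. By inclusion-exclusion over the 5 events:
Σ_{j=0}^{5} (-1)^j C(5,j)(10-j)!
= C(5,0)·10! - C(5,1)·9! + C(5,2)·8! - C(5,3)·7! + C(5,4)·6! - C(5,5)·5!
= 3628800 - 1814400 + 403200 - 50400 + 3600 - 120
= 2170680

2170680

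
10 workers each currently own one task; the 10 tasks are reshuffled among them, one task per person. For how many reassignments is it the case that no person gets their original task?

1334961

Use !n = n·!(n-1) + (-1)^n.
!10 = 10·133496 + 1 = 1334961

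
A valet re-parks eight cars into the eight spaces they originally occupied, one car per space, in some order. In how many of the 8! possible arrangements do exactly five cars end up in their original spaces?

Choose which 5 of the 8 are fixed: C(8,5) = 56.
The remaining 3 must be deranged: !3 = 2.
Total: 56 × 2 = 112.

112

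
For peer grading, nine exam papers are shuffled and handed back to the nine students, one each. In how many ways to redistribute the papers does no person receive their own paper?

!9 is the nearest integer to 9!/e.
9! = 362880, and 362880/e ≈ 133496.09, so !9 = 133496.

133496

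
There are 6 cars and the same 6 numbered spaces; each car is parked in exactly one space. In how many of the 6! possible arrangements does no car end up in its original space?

265

!6 is the nearest integer to 6!/e.
6! = 720, and 720/e ≈ 264.87, so !6 = 265.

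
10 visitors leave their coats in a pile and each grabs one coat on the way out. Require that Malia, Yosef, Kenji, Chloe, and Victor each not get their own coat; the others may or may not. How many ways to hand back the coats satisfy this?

Inclusion-exclusion on the 5 forbidden self-matches:
Σ_{j=0}^{5} (-1)^j C(5,j)(10-j)!
= C(5,0)·10! - C(5,1)·9! + C(5,2)·8! - C(5,3)·7! + C(5,4)·6! - C(5,5)·5!
= 3628800 - 1814400 + 403200 - 50400 + 3600 - 120
= 2170680

2170680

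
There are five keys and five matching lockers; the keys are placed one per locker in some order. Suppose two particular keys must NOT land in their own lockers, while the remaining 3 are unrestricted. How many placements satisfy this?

Inclusion-exclusion on the 2 forbidden self-matches:
Σ_{j=0}^{2} (-1)^j C(2,j)(5-j)!
= C(2,0)·5! - C(2,1)·4! + C(2,2)·3!
= 120 - 48 + 6
= 78

78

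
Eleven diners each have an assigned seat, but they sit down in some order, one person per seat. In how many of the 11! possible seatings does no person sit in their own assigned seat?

14684570

!11 = 11! · Σ_{k=0}^{11} (-1)^k/k!
= 11! - 11!/1! + 11!/2! - 11!/3! + 11!/4! - 11!/5! + 11!/6! - 11!/7! + 11!/8! - 11!/9! + 11!/10! - 11!/11!
= 39916800 - 39916800 + 19958400 - 6652800 + 1663200 - 332640 + 55440 - 7920 + 990 - 110 + 11 - 1
= 14684570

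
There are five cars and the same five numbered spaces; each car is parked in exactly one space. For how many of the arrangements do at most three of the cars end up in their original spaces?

119

# with exactly i fixed is C(5,i)·!(5-i); sum over i=0..3:
  i=0: C(5,0)·!5 = 1·44 = 44
  i=1: C(5,1)·!4 = 5·9 = 45
  i=2: C(5,2)·!3 = 10·2 = 20
  i=3: C(5,3)·!2 = 10·1 = 10
Total = 119.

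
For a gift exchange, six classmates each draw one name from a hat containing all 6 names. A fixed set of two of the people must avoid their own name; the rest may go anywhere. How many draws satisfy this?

Let A_j be the event that the j-th constrained one is fixed. By inclusion-exclusion over the 2 events:
Σ_{j=0}^{2} (-1)^j C(2,j)(6-j)!
= C(2,0)·6! - C(2,1)·5! + C(2,2)·4!
= 720 - 240 + 24
= 504

504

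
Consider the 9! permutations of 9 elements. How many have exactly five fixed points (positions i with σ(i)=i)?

Pick the 5 fixed positions: C(9,5) = 126 ways.
The remaining 4 must be deranged: !4 = 9.
Total: 126 × 9 = 1134.

1134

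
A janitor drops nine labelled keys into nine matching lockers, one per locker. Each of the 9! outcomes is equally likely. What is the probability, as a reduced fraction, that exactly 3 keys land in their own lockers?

Favorable outcomes: C(9,3)·!6 = 84·265 = 22260.
Total outcomes: 9! = 362880.
Probability = 22260/362880 = 53/864.

53/864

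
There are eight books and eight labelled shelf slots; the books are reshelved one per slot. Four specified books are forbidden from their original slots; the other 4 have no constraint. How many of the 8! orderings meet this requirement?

24024

Let A_j be the event that the j-th constrained one is fixed. By inclusion-exclusion over the 4 events:
Σ_{j=0}^{4} (-1)^j C(4,j)(8-j)!
= C(4,0)·8! - C(4,1)·7! + C(4,2)·6! - C(4,3)·5! + C(4,4)·4!
= 40320 - 20160 + 4320 - 480 + 24
= 24024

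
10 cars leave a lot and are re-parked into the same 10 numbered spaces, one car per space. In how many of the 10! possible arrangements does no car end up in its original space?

1334961

The subfactorial !10 = [10!/e] (nearest integer).
10! = 3628800, and 3628800/e ≈ 1334960.92, so !10 = 1334961.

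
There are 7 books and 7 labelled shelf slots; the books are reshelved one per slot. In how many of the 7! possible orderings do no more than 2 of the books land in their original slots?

Sum C(7,i)·!(7-i) for i = 0..2:
  i=0: C(7,0)·!7 = 1·1854 = 1854
  i=1: C(7,1)·!6 = 7·265 = 1855
  i=2: C(7,2)·!5 = 21·44 = 924
Total = 4633.

4633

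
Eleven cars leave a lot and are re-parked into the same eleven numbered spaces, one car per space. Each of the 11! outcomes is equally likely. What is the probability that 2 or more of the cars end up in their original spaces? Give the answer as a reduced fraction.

Favorable outcomes: Σ_{i≥2} C(11,i)·!(11-i) = 55·133496 + 165·14833 + 330·1854 + 462·265 + 462·44 + 330·9 + 165·2 + 55·1 + 11·0 + 1·1 = 10547659.
Total outcomes: 11! = 39916800.
Probability = 10547659/39916800 = 10547659/39916800.

10547659/39916800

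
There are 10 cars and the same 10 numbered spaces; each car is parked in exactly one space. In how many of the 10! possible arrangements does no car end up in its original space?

1334961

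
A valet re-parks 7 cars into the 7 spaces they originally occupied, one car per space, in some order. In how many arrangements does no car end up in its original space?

1854

!7 is the nearest integer to 7!/e.
7! = 5040, and 5040/e ≈ 1854.11, so !7 = 1854.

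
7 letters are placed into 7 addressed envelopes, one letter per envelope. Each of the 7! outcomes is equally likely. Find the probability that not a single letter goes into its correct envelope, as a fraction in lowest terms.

Favorable outcomes: !7 = 1854.
Total outcomes: 7! = 5040.
Probability = 1854/5040 = 103/280.

103/280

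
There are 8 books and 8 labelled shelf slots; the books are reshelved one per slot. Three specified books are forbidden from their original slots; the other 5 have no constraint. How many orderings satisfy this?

Let A_j be the event that the j-th constrained one is fixed. By inclusion-exclusion over the 3 events:
Σ_{j=0}^{3} (-1)^j C(3,j)(8-j)!
= C(3,0)·8! - C(3,1)·7! + C(3,2)·6! - C(3,3)·5!
= 40320 - 15120 + 2160 - 120
= 27240

27240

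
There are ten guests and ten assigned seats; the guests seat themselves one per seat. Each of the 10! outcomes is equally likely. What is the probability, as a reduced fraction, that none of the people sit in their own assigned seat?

16481/44800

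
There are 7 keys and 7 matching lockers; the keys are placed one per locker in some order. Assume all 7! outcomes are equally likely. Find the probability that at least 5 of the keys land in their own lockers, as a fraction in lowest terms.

11/2520

Favorable outcomes: Σ_{i≥5} C(7,i)·!(7-i) = 21·1 + 7·0 + 1·1 = 22.
Total outcomes: 7! = 5040.
Probability = 22/5040 = 11/2520.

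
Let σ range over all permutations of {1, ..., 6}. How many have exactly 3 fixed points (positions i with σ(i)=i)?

Pick the 3 fixed positions: C(6,3) = 20 ways.
The remaining 3 must be deranged: !3 = 2.
Total: 20 × 2 = 40.

40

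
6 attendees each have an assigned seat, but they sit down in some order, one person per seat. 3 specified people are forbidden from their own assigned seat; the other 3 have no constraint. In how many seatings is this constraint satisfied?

426

Inclusion-exclusion on the 3 forbidden self-matches:
Σ_{j=0}^{3} (-1)^j C(3,j)(6-j)!
= C(3,0)·6! - C(3,1)·5! + C(3,2)·4! - C(3,3)·3!
= 720 - 360 + 72 - 6
= 426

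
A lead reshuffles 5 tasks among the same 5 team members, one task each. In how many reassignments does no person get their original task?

44

Use !n = (n-1)(!(n-1) + !(n-2)).
!5 = 4·(9 + 2) = 4·11 = 44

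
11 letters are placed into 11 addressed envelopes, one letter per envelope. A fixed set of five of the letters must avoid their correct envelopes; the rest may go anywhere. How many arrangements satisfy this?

Inclusion-exclusion on the 5 forbidden self-matches:
Σ_{j=0}^{5} (-1)^j C(5,j)(11-j)!
= C(5,0)·11! - C(5,1)·10! + C(5,2)·9! - C(5,3)·8! + C(5,4)·7! - C(5,5)·6!
= 39916800 - 18144000 + 3628800 - 403200 + 25200 - 720
= 25022880

25022880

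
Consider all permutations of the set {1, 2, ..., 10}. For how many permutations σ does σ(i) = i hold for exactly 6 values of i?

1890

Pick the 6 fixed positions: C(10,6) = 210 ways.
The other 4 form a derangement: !4 = 9.
Total: 210 × 9 = 1890.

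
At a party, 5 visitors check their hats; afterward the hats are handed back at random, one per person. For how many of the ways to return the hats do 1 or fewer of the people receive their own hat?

89

Sum C(5,i)·!(5-i) for i = 0..1:
  i=0: C(5,0)·!5 = 1·44 = 44
  i=1: C(5,1)·!4 = 5·9 = 45
Total = 89.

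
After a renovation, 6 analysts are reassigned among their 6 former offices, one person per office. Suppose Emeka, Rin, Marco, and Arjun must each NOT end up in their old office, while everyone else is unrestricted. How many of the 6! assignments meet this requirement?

362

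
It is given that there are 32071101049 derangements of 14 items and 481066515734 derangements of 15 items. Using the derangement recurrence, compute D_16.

D_16 = (16-1)·(D_15 + D_14) = 15·(481066515734 + 32071101049) = 15·513137616783 = 7697064251745.

7697064251745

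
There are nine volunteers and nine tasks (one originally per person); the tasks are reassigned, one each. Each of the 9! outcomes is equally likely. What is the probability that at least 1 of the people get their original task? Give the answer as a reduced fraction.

28673/45360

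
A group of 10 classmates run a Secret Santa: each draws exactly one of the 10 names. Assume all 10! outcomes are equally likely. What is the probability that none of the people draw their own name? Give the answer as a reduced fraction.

Favorable outcomes: !10 = 1334961.
Total outcomes: 10! = 3628800.
Probability = 1334961/3628800 = 16481/44800.

16481/44800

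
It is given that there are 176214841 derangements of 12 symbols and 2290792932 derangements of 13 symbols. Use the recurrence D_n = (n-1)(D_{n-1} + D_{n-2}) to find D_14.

32071101049

D_14 = (14-1)·(D_13 + D_12) = 13·(2290792932 + 176214841) = 13·2467007773 = 32071101049.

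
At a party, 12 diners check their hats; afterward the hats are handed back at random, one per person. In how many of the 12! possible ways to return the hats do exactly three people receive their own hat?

Choose which 3 of the 12 are fixed: C(12,3) = 220.
The remaining 9 must be deranged: !9 = 133496.
Total: 220 × 133496 = 29369120.

29369120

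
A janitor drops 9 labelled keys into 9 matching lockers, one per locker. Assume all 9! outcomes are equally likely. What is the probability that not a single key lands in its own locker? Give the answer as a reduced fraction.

16687/45360

Favorable outcomes: !9 = 133496.
Total outcomes: 9! = 362880.
Probability = 133496/362880 = 16687/45360.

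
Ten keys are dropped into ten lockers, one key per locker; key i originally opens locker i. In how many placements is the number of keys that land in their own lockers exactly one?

Choose which one of the 10 is fixed: C(10,1) = 10.
The remaining 9 must be deranged: !9 = 133496.
Total: 10 × 133496 = 1334960.

1334960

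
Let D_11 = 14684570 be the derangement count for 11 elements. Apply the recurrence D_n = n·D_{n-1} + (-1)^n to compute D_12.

176214841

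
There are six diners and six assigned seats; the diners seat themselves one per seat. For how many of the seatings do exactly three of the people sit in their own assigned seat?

Choose which 3 of the 6 are fixed: C(6,3) = 20.
The other 3 form a derangement: !3 = 2.
Total: 20 × 2 = 40.

40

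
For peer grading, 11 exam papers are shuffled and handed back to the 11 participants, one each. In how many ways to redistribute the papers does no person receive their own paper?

14684570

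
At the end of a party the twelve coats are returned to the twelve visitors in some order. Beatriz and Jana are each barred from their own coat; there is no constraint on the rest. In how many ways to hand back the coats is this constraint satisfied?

Let A_j be the event that the j-th constrained one is fixed. By inclusion-exclusion over the 2 events:
Σ_{j=0}^{2} (-1)^j C(2,j)(12-j)!
= C(2,0)·12! - C(2,1)·11! + C(2,2)·10!
= 479001600 - 79833600 + 3628800
= 402796800

402796800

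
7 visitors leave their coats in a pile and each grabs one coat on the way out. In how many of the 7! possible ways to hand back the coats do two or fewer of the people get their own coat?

4633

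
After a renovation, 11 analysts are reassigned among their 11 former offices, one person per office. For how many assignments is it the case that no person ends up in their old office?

14684570

!11 is the nearest integer to 11!/e.
11! = 39916800, and 39916800/e ≈ 14684570.08, so !11 = 14684570.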